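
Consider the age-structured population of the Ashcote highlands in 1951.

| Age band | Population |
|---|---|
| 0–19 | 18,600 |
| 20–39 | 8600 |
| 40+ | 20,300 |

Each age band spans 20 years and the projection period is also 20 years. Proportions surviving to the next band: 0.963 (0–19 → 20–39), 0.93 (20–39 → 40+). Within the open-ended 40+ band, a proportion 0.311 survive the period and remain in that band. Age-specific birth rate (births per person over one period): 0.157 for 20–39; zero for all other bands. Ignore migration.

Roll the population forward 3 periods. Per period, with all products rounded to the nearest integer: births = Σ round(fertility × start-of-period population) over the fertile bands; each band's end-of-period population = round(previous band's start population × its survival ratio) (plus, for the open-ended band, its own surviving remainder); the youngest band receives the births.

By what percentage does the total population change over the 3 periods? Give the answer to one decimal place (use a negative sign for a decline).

-77.5

[period 1]
Births: 8600 × 0.157 = 1350
20–39: 18600 × 0.963 = 17912
40+: 8600 × 0.93 + 20300 × 0.311 = 7998 + 6313 = 14311
→ [1350, 17912, 14311]
[period 2]
Births: 17912 × 0.157 = 2812
20–39: 1350 × 0.963 = 1300
40+: 17912 × 0.93 + 14311 × 0.311 = 16658 + 4451 = 21109
→ [2812, 1300, 21109]
[period 3]
Births: 1300 × 0.157 = 204
20–39: 2812 × 0.963 = 2708
40+: 1300 × 0.93 + 21109 × 0.311 = 1209 + 6565 = 7774
→ [204, 2708, 7774]
Total: 47500 → 10686; change = -36814; percentage change = -77.5%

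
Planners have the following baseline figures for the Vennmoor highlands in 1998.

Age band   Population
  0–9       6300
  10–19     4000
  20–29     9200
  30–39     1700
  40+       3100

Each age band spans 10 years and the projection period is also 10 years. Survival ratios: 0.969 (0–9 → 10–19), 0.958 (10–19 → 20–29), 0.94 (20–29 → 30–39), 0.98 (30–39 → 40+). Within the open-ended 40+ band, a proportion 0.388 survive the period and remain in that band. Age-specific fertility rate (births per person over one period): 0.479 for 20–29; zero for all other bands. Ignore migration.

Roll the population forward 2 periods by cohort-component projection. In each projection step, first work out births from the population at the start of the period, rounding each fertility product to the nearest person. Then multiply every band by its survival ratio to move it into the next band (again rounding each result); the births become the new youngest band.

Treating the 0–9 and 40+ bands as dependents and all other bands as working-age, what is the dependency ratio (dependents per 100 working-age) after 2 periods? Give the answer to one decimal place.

83.3

Let band 1 be 0–9 through band 5 = 40+.
After projecting period 1:
Births: 9200 * 0.479 = 4407
Band 2: 6300 * 0.969 = 6105
Band 3: 4000 * 0.958 = 3832
Band 4: 9200 * 0.94 = 8648
Band 5: 1700 * 0.98 + 3100 * 0.388 = 1666 + 1203 = 2869
End of period: [4407, 6105, 3832, 8648, 2869]
After projecting period 2:
Births: 3832 * 0.479 = 1836
Band 2: 4407 * 0.969 = 4270
Band 3: 6105 * 0.958 = 5849
Band 4: 3832 * 0.94 = 3602
Band 5: 8648 * 0.98 + 2869 * 0.388 = 8475 + 1113 = 9588
End of period: [1836, 4270, 5849, 3602, 9588]
Dependents (band 0–9 + band 40+) = 1836 + 9588 = 11424; working-age = 13721; ratio = 11424/13721 × 100 = 83.3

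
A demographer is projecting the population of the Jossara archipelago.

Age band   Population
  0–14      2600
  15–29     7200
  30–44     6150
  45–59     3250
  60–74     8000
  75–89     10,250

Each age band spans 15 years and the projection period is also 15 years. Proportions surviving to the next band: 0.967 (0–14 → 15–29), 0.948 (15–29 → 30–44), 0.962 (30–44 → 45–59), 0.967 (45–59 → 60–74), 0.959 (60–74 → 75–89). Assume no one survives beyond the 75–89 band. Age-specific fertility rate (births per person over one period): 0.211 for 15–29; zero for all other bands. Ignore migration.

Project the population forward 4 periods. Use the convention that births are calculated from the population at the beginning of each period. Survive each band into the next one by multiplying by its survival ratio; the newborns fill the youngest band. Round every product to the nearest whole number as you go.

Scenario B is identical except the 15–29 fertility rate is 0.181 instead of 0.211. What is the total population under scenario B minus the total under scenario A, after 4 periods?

-368

Period 1:
Births: 7200 * 0.211 = 1519
15–29: 2600 * 0.967 = 2514
30–44: 7200 * 0.948 = 6826
45–59: 6150 * 0.962 = 5916
60–74: 3250 * 0.967 = 3143
75–89: 8000 * 0.959 = 7672
→ [1519, 2514, 6826, 5916, 3143, 7672]
Period 2:
Births: 2514 * 0.211 = 530
15–29: 1519 * 0.967 = 1469
30–44: 2514 * 0.948 = 2383
45–59: 6826 * 0.962 = 6567
60–74: 5916 * 0.967 = 5721
75–89: 3143 * 0.959 = 3014
→ [530, 1469, 2383, 6567, 5721, 3014]
Period 3:
Births: 1469 * 0.211 = 310
15–29: 530 * 0.967 = 513
30–44: 1469 * 0.948 = 1393
45–59: 2383 * 0.962 = 2292
60–74: 6567 * 0.967 = 6350
75–89: 5721 * 0.959 = 5486
→ [310, 513, 1393, 2292, 6350, 5486]
Period 4:
Births: 513 * 0.211 = 108
15–29: 310 * 0.967 = 300
30–44: 513 * 0.948 = 486
45–59: 1393 * 0.962 = 1340
60–74: 2292 * 0.967 = 2216
75–89: 6350 * 0.959 = 6090
→ [108, 300, 486, 1340, 2216, 6090]
Scenario A total after 4 periods: 10540
Scenario B projection —
Period 1:
Births: 7200 * 0.181 = 1303
15–29: 2600 * 0.967 = 2514
30–44: 7200 * 0.948 = 6826
45–59: 6150 * 0.962 = 5916
60–74: 3250 * 0.967 = 3143
75–89: 8000 * 0.959 = 7672
→ [1303, 2514, 6826, 5916, 3143, 7672]
Period 2:
Births: 2514 * 0.181 = 455
15–29: 1303 * 0.967 = 1260
30–44: 2514 * 0.948 = 2383
45–59: 6826 * 0.962 = 6567
60–74: 5916 * 0.967 = 5721
75–89: 3143 * 0.959 = 3014
→ [455, 1260, 2383, 6567, 5721, 3014]
Period 3:
Births: 1260 * 0.181 = 228
15–29: 455 * 0.967 = 440
30–44: 1260 * 0.948 = 1194
45–59: 2383 * 0.962 = 2292
60–74: 6567 * 0.967 = 6350
75–89: 5721 * 0.959 = 5486
→ [228, 440, 1194, 2292, 6350, 5486]
Period 4:
Births: 440 * 0.181 = 80
15–29: 228 * 0.967 = 220
30–44: 440 * 0.948 = 417
45–59: 1194 * 0.962 = 1149
60–74: 2292 * 0.967 = 2216
75–89: 6350 * 0.959 = 6090
→ [80, 220, 417, 1149, 2216, 6090]
Scenario B total after 4 periods: 10172
Difference B − A = 10172 − 10540 = -368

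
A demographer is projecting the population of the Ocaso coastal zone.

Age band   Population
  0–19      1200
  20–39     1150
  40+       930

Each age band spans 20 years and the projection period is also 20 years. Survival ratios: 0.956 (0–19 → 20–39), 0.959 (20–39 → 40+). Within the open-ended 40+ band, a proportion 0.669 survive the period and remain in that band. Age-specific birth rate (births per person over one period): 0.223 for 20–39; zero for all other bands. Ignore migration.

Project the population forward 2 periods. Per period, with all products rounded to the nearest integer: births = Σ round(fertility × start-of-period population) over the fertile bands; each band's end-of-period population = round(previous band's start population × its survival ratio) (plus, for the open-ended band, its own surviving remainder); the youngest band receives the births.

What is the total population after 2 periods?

(Bands numbered youngest = 1 to oldest = 3.)
— Period 1 —
Births: 1150 × 0.223 = 256
Band 2: 1200 × 0.956 = 1147
Band 3: 1150 × 0.959 + 930 × 0.669 = 1103 + 622 = 1725
Giving 256 / 1147 / 1725.
— Period 2 —
Births: 1147 × 0.223 = 256
Band 2: 256 × 0.956 = 245
Band 3: 1147 × 0.959 + 1725 × 0.669 = 1100 + 1154 = 2254
Giving 256 / 245 / 2254.
Total after period 2: 256 + 245 + 2254 = 2755

2755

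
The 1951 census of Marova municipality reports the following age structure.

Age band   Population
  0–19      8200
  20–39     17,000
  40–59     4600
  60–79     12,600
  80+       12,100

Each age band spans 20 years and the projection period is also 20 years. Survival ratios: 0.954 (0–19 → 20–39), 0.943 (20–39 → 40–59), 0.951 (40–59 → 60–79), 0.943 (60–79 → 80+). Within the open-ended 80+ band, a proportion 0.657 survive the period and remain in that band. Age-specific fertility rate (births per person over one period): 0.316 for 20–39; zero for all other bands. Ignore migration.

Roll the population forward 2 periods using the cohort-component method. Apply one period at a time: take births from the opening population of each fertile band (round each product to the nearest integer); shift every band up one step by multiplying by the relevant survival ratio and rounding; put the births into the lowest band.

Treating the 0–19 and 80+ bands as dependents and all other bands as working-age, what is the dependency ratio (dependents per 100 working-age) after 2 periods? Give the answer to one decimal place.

70.7

Call the bands 1 to 5, youngest first.
Period 1:
Births: 17000 × 0.316 = 5372
Band 2: 8200 × 0.954 = 7823
Band 3: 17000 × 0.943 = 16031
Band 4: 4600 × 0.951 = 4375
Band 5: 12600 × 0.943 + 12100 × 0.657 = 11882 + 7950 = 19832
End of period: [5372, 7823, 16031, 4375, 19832]
Period 2:
Births: 7823 × 0.316 = 2472
Band 2: 5372 × 0.954 = 5125
Band 3: 7823 × 0.943 = 7377
Band 4: 16031 × 0.951 = 15245
Band 5: 4375 × 0.943 + 19832 × 0.657 = 4126 + 13030 = 17156
End of period: [2472, 5125, 7377, 15245, 17156]
Dependents (band 0–19 + band 80+) = 2472 + 17156 = 19628; working-age = 27747; ratio = 19628/27747 × 100 = 70.7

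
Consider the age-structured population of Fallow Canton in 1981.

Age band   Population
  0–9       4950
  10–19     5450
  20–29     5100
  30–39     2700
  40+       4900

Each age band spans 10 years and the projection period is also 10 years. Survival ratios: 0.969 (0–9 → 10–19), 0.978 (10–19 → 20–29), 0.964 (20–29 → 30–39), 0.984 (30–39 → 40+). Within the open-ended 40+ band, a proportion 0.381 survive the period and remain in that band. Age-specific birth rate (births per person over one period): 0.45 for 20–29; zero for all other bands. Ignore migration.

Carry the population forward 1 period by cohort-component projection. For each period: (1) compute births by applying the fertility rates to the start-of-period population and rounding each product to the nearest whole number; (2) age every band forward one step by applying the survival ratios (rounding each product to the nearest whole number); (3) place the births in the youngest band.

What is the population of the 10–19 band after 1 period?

4797

Let band 1 be 0–9 through band 5 = 40+.
Period 1.
Births: 5100 * 0.45 = 2295
Band 2: 4950 * 0.969 = 4797
Band 3: 5450 * 0.978 = 5330
Band 4: 5100 * 0.964 = 4916
Band 5: 2700 * 0.984 + 4900 * 0.381 = 2657 + 1867 = 4524
End of period: [2295, 4797, 5330, 4916, 4524]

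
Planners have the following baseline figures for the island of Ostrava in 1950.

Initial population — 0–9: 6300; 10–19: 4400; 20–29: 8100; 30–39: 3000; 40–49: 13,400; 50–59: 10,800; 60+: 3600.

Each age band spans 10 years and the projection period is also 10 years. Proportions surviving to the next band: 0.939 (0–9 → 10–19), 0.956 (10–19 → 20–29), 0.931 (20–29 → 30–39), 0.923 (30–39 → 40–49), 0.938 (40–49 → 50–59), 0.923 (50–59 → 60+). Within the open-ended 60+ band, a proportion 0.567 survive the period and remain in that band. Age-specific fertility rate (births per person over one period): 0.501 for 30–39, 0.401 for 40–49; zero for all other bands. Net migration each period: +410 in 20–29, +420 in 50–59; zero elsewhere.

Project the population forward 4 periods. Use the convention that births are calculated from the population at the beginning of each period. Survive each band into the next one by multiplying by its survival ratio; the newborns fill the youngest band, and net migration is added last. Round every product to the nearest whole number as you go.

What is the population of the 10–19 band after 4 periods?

Period 1.
Births: 3000 × 0.501 = 1503  |  13400 × 0.401 = 5373 → 6876
10–19: 6300 × 0.939 = 5916
20–29: 4400 × 0.956 = 4206
30–39: 8100 × 0.931 = 7541
40–49: 3000 × 0.923 = 2769
50–59: 13400 × 0.938 = 12569
60+: 10800 × 0.923 + 3600 × 0.567 = 9968 + 2041 = 12009
Net migration: 20–29 + 410 → 4616; 50–59 + 420 → 12989
Population now: 0–9=6876, 10–19=5916, 20–29=4616, 30–39=7541, 40–49=2769, 50–59=12989, 60+=12009
Period 2.
Births: 7541 × 0.501 = 3778  |  2769 × 0.401 = 1110 → 4888
10–19: 6876 × 0.939 = 6457
20–29: 5916 × 0.956 = 5656
30–39: 4616 × 0.931 = 4297
40–49: 7541 × 0.923 = 6960
50–59: 2769 × 0.938 = 2597
60+: 12989 × 0.923 + 12009 × 0.567 = 11989 + 6809 = 18798
Net migration: 20–29 + 410 → 6066; 50–59 + 420 → 3017
Population now: 0–9=4888, 10–19=6457, 20–29=6066, 30–39=4297, 40–49=6960, 50–59=3017, 60+=18798
Period 3.
Births: 4297 × 0.501 = 2153  |  6960 × 0.401 = 2791 → 4944
10–19: 4888 × 0.939 = 4590
20–29: 6457 × 0.956 = 6173
30–39: 6066 × 0.931 = 5647
40–49: 4297 × 0.923 = 3966
50–59: 6960 × 0.938 = 6528
60+: 3017 × 0.923 + 18798 × 0.567 = 2785 + 10658 = 13443
Net migration: 20–29 + 410 → 6583; 50–59 + 420 → 6948
Population now: 0–9=4944, 10–19=4590, 20–29=6583, 30–39=5647, 40–49=3966, 50–59=6948, 60+=13443
Period 4.
Births: 5647 × 0.501 = 2829  |  3966 × 0.401 = 1590 → 4419
10–19: 4944 × 0.939 = 4642
20–29: 4590 × 0.956 = 4388
30–39: 6583 × 0.931 = 6129
40–49: 5647 × 0.923 = 5212
50–59: 3966 × 0.938 = 3720
60+: 6948 × 0.923 + 13443 × 0.567 = 6413 + 7622 = 14035
Net migration: 20–29 + 410 → 4798; 50–59 + 420 → 4140
Population now: 0–9=4419, 10–19=4642, 20–29=4798, 30–39=6129, 40–49=5212, 50–59=4140, 60+=14035

4642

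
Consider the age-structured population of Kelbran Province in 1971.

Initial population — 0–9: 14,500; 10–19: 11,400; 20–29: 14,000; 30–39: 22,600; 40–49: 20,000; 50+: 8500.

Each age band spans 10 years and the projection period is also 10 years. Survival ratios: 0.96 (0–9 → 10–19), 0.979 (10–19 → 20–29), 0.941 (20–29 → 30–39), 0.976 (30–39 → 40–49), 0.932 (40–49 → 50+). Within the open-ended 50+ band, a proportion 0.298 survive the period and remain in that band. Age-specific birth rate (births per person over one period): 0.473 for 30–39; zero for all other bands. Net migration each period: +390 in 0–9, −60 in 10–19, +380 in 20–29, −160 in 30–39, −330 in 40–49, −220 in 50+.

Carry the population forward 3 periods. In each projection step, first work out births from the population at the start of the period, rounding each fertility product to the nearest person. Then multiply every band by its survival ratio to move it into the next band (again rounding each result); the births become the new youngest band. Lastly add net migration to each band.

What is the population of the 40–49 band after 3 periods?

10113

After projecting period 1:
Births: 22600 * 0.473 = 10690
10–19: 14500 * 0.96 = 13920
20–29: 11400 * 0.979 = 11161
30–39: 14000 * 0.941 = 13174
40–49: 22600 * 0.976 = 22058
50+: 20000 * 0.932 + 8500 * 0.298 = 18640 + 2533 = 21173
Net migration: 0–9 + 390 → 11080; 10–19 − 60 → 13860; 20–29 + 380 → 11541; 30–39 − 160 → 13014; 40–49 − 330 → 21728; 50+ − 220 → 20953
→ [11080, 13860, 11541, 13014, 21728, 20953]
After projecting period 2:
Births: 13014 * 0.473 = 6156
10–19: 11080 * 0.96 = 10637
20–29: 13860 * 0.979 = 13569
30–39: 11541 * 0.941 = 10860
40–49: 13014 * 0.976 = 12702
50+: 21728 * 0.932 + 20953 * 0.298 = 20250 + 6244 = 26494
Net migration: 0–9 + 390 → 6546; 10–19 − 60 → 10577; 20–29 + 380 → 13949; 30–39 − 160 → 10700; 40–49 − 330 → 12372; 50+ − 220 → 26274
→ [6546, 10577, 13949, 10700, 12372, 26274]
After projecting period 3:
Births: 10700 * 0.473 = 5061
10–19: 6546 * 0.96 = 6284
20–29: 10577 * 0.979 = 10355
30–39: 13949 * 0.941 = 13126
40–49: 10700 * 0.976 = 10443
50+: 12372 * 0.932 + 26274 * 0.298 = 11531 + 7830 = 19361
Net migration: 0–9 + 390 → 5451; 10–19 − 60 → 6224; 20–29 + 380 → 10735; 30–39 − 160 → 12966; 40–49 − 330 → 10113; 50+ − 220 → 19141
→ [5451, 6224, 10735, 12966, 10113, 19141]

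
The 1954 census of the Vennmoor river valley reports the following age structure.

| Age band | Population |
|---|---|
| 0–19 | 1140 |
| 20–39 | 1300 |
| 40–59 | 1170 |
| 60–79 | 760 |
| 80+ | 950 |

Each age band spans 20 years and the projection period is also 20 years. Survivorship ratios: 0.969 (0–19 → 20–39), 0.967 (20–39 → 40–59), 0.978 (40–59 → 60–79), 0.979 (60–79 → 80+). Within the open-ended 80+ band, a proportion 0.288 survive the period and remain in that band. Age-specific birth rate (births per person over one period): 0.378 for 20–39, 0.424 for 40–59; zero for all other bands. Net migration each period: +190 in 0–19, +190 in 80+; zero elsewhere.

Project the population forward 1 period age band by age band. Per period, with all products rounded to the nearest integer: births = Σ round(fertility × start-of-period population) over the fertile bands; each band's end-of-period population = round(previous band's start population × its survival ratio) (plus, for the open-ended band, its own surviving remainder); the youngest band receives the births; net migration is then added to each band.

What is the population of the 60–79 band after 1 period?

1144

Period 1.
Births: 1300 × 0.378 = 491  |  1170 × 0.424 = 496 → total 987
20–39: 1140 × 0.969 = 1105
40–59: 1300 × 0.967 = 1257
60–79: 1170 × 0.978 = 1144
80+: 760 × 0.979 + 950 × 0.288 = 744 + 274 = 1018
Net migration: 0–19 + 190 → 1177; 80+ + 190 → 1208
Giving 1177 / 1105 / 1257 / 1144 / 1208.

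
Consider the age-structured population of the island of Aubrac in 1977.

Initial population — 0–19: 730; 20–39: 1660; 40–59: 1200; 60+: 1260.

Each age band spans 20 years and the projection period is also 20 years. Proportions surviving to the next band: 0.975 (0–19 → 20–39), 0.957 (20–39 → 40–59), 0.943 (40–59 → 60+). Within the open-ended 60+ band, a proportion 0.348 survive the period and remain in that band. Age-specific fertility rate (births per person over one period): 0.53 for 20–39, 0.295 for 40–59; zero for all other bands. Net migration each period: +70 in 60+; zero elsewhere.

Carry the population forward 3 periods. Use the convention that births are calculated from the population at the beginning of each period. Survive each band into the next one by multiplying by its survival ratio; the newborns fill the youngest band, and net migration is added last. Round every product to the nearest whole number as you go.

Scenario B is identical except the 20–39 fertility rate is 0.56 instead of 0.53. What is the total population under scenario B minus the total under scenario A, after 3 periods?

131

— Period 1 —
Births: 1660 * 0.53 = 880 ; 1200 * 0.295 = 354 — total 1234
20–39: 730 * 0.975 = 712
40–59: 1660 * 0.957 = 1589
60+: 1200 * 0.943 + 1260 * 0.348 = 1132 + 438 = 1570
Net migration: 60+ + 70 → 1640
Population now: 0–19=1234, 20–39=712, 40–59=1589, 60+=1640
— Period 2 —
Births: 712 * 0.53 = 377 ; 1589 * 0.295 = 469 — total 846
20–39: 1234 * 0.975 = 1203
40–59: 712 * 0.957 = 681
60+: 1589 * 0.943 + 1640 * 0.348 = 1498 + 571 = 2069
Net migration: 60+ + 70 → 2139
Population now: 0–19=846, 20–39=1203, 40–59=681, 60+=2139
— Period 3 —
Births: 1203 * 0.53 = 638 ; 681 * 0.295 = 201 — total 839
20–39: 846 * 0.975 = 825
40–59: 1203 * 0.957 = 1151
60+: 681 * 0.943 + 2139 * 0.348 = 642 + 744 = 1386
Net migration: 60+ + 70 → 1456
Population now: 0–19=839, 20–39=825, 40–59=1151, 60+=1456
Scenario A total after 3 periods: 4271
Scenario B projection —
— Period 1 —
Births: 1660 * 0.56 = 930 ; 1200 * 0.295 = 354 — total 1284
20–39: 730 * 0.975 = 712
40–59: 1660 * 0.957 = 1589
60+: 1200 * 0.943 + 1260 * 0.348 = 1132 + 438 = 1570
Net migration: 60+ + 70 → 1640
Population now: 0–19=1284, 20–39=712, 40–59=1589, 60+=1640
— Period 2 —
Births: 712 * 0.56 = 399 ; 1589 * 0.295 = 469 — total 868
20–39: 1284 * 0.975 = 1252
40–59: 712 * 0.957 = 681
60+: 1589 * 0.943 + 1640 * 0.348 = 1498 + 571 = 2069
Net migration: 60+ + 70 → 2139
Population now: 0–19=868, 20–39=1252, 40–59=681, 60+=2139
— Period 3 —
Births: 1252 * 0.56 = 701 ; 681 * 0.295 = 201 — total 902
20–39: 868 * 0.975 = 846
40–59: 1252 * 0.957 = 1198
60+: 681 * 0.943 + 2139 * 0.348 = 642 + 744 = 1386
Net migration: 60+ + 70 → 1456
Population now: 0–19=902, 20–39=846, 40–59=1198, 60+=1456
Scenario B total after 3 periods: 4402
Difference B − A = 4402 − 4271 = 131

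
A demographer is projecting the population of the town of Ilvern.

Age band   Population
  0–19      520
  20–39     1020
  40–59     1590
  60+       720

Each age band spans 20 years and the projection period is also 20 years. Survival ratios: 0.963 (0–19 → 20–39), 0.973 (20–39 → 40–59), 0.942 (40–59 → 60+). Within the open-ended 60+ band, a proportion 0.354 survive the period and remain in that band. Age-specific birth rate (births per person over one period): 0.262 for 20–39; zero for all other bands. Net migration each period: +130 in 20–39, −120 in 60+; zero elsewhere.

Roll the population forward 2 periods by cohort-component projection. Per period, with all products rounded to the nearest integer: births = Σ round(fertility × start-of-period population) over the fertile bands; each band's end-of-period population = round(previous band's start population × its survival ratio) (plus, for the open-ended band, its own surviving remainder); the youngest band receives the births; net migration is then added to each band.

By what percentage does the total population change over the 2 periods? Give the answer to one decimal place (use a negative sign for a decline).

-33.6

Call the groups 1 to 4, youngest first.
[period 1]
Births: 1020 × 0.262 = 267
Group 2: 520 × 0.963 = 501
Group 3: 1020 × 0.973 = 992
Group 4: 1590 × 0.942 + 720 × 0.354 = 1498 + 255 = 1753
Net migration: Group 2 + 130 → 631; Group 4 − 120 → 1633
Giving 267 / 631 / 992 / 1633.
[period 2]
Births: 631 × 0.262 = 165
Group 2: 267 × 0.963 = 257
Group 3: 631 × 0.973 = 614
Group 4: 992 × 0.942 + 1633 × 0.354 = 934 + 578 = 1512
Net migration: Group 2 + 130 → 387; Group 4 − 120 → 1392
Giving 165 / 387 / 614 / 1392.
Total: 3850 → 2558; change = -1292; percentage change = -33.6%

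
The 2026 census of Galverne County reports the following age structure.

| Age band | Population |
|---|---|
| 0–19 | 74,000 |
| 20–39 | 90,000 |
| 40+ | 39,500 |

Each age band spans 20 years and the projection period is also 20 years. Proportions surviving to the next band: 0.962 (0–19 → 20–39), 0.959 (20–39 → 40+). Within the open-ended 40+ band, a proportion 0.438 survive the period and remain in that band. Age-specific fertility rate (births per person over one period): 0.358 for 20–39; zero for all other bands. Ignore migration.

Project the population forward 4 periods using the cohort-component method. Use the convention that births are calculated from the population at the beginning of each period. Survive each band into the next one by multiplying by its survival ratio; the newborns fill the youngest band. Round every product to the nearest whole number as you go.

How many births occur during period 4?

Period 1:
Births: 90000 * 0.358 = 32220
20–39: 74000 * 0.962 = 71188
40+: 90000 * 0.959 + 39500 * 0.438 = 86310 + 17301 = 103611
End of period: [32220, 71188, 103611]
Period 2:
Births: 71188 * 0.358 = 25485
20–39: 32220 * 0.962 = 30996
40+: 71188 * 0.959 + 103611 * 0.438 = 68269 + 45382 = 113651
End of period: [25485, 30996, 113651]
Period 3:
Births: 30996 * 0.358 = 11097
20–39: 25485 * 0.962 = 24517
40+: 30996 * 0.959 + 113651 * 0.438 = 29725 + 49779 = 79504
End of period: [11097, 24517, 79504]
Period 4:
Births: 24517 * 0.358 = 8777
20–39: 11097 * 0.962 = 10675
40+: 24517 * 0.959 + 79504 * 0.438 = 23512 + 34823 = 58335
End of period: [8777, 10675, 58335]

8777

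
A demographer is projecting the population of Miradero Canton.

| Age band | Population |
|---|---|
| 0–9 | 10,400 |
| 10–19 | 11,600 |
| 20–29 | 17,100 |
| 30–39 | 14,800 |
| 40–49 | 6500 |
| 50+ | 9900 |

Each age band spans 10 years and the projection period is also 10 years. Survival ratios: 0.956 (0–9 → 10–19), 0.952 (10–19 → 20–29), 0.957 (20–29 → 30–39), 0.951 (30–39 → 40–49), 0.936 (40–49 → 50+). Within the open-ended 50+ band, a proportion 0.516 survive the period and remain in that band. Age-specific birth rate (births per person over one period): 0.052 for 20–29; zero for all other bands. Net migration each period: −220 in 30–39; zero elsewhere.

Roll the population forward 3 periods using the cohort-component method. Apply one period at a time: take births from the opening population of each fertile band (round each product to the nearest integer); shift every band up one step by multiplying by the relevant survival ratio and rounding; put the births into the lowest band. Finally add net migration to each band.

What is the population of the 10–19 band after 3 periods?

549

Period 1.
Births: 17100 * 0.052 = 889
10–19: 10400 * 0.956 = 9942
20–29: 11600 * 0.952 = 11043
30–39: 17100 * 0.957 = 16365
40–49: 14800 * 0.951 = 14075
50+: 6500 * 0.936 + 9900 * 0.516 = 6084 + 5108 = 11192
Net migration: 30–39 − 220 → 16145
Giving 889 / 9942 / 11043 / 16145 / 14075 / 11192.
Period 2.
Births: 11043 * 0.052 = 574
10–19: 889 * 0.956 = 850
20–29: 9942 * 0.952 = 9465
30–39: 11043 * 0.957 = 10568
40–49: 16145 * 0.951 = 15354
50+: 14075 * 0.936 + 11192 * 0.516 = 13174 + 5775 = 18949
Net migration: 30–39 − 220 → 10348
Giving 574 / 850 / 9465 / 10348 / 15354 / 18949.
Period 3.
Births: 9465 * 0.052 = 492
10–19: 574 * 0.956 = 549
20–29: 850 * 0.952 = 809
30–39: 9465 * 0.957 = 9058
40–49: 10348 * 0.951 = 9841
50+: 15354 * 0.936 + 18949 * 0.516 = 14371 + 9778 = 24149
Net migration: 30–39 − 220 → 8838
Giving 492 / 549 / 809 / 8838 / 9841 / 24149.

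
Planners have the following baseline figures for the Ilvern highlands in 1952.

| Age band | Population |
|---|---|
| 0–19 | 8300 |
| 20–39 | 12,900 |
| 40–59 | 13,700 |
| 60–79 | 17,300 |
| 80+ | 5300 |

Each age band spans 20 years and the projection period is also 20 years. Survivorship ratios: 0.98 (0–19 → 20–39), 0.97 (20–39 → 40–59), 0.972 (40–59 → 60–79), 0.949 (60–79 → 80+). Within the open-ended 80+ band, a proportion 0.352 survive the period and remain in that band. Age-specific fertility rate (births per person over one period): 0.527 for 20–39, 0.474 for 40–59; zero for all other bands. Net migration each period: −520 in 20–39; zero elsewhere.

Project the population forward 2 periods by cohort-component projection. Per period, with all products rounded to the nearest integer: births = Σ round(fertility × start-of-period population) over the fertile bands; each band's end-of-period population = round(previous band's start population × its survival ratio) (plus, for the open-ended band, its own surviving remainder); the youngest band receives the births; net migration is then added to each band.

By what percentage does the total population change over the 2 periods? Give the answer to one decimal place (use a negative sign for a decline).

Let band 1 be 0–19 through band 5 = 80+.
Period 1.
Births: 12900 × 0.527 = 6798 ; 13700 × 0.474 = 6494 — total 13292
Band 2: 8300 × 0.98 = 8134
Band 3: 12900 × 0.97 = 12513
Band 4: 13700 × 0.972 = 13316
Band 5: 17300 × 0.949 + 5300 × 0.352 = 16418 + 1866 = 18284
Net migration: Band 2 − 520 → 7614
→ [13292, 7614, 12513, 13316, 18284]
Period 2.
Births: 7614 × 0.527 = 4013 ; 12513 × 0.474 = 5931 — total 9944
Band 2: 13292 × 0.98 = 13026
Band 3: 7614 × 0.97 = 7386
Band 4: 12513 × 0.972 = 12163
Band 5: 13316 × 0.949 + 18284 × 0.352 = 12637 + 6436 = 19073
Net migration: Band 2 − 520 → 12506
→ [9944, 12506, 7386, 12163, 19073]
Total: 57500 → 61072; change = 3572; percentage change = 6.2%

6.2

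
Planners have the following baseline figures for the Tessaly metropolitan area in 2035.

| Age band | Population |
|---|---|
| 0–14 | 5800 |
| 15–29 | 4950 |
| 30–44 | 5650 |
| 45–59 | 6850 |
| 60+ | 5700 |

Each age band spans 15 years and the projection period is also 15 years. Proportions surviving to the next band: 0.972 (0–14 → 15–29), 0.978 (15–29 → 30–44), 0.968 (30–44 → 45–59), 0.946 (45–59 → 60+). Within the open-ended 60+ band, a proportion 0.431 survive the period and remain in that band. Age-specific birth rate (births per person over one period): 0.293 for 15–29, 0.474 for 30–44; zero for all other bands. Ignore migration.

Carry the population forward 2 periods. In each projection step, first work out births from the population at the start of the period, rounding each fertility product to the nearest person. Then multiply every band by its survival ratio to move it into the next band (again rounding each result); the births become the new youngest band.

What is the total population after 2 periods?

Period 1:
Births: 4950 * 0.293 = 1450, 5650 * 0.474 = 2678 — total 4128
15–29: 5800 * 0.972 = 5638
30–44: 4950 * 0.978 = 4841
45–59: 5650 * 0.968 = 5469
60+: 6850 * 0.946 + 5700 * 0.431 = 6480 + 2457 = 8937
Population now: 0–14=4128, 15–29=5638, 30–44=4841, 45–59=5469, 60+=8937
Period 2:
Births: 5638 * 0.293 = 1652, 4841 * 0.474 = 2295 — total 3947
15–29: 4128 * 0.972 = 4012
30–44: 5638 * 0.978 = 5514
45–59: 4841 * 0.968 = 4686
60+: 5469 * 0.946 + 8937 * 0.431 = 5174 + 3852 = 9026
Population now: 0–14=3947, 15–29=4012, 30–44=5514, 45–59=4686, 60+=9026
Total after period 2: 3947 + 4012 + 5514 + 4686 + 9026 = 27185

27185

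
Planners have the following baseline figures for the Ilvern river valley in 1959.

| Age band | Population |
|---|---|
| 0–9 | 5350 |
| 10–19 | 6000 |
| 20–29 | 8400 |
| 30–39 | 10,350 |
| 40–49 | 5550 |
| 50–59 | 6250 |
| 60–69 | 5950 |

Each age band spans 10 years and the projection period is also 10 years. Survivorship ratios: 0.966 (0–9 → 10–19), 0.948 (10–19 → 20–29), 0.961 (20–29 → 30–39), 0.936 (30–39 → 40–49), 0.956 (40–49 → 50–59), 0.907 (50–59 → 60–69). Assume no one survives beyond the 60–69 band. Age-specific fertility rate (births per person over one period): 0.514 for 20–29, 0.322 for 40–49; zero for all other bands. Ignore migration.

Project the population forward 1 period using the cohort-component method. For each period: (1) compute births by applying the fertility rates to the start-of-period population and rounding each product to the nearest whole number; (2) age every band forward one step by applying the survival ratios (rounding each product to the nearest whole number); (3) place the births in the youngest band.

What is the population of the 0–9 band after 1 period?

After projecting period 1:
Births: 8400 * 0.514 = 4318, 5550 * 0.322 = 1787 ⇒ total 6105
10–19: 5350 * 0.966 = 5168
20–29: 6000 * 0.948 = 5688
30–39: 8400 * 0.961 = 8072
40–49: 10350 * 0.936 = 9688
50–59: 5550 * 0.956 = 5306
60–69: 6250 * 0.907 = 5669
Population now: 0–9=6105, 10–19=5168, 20–29=5688, 30–39=8072, 40–49=9688, 50–59=5306, 60–69=5669

6105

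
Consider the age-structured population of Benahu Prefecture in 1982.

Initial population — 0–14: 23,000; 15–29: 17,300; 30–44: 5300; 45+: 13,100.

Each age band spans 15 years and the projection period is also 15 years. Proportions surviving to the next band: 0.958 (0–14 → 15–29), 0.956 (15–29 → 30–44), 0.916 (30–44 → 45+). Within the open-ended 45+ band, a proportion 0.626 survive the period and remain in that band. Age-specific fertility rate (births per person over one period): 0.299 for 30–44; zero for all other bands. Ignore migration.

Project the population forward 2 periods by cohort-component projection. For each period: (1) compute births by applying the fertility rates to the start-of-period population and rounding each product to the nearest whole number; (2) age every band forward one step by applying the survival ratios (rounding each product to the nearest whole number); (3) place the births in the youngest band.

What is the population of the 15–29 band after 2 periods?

1518

Period 1.
Births: 5300 * 0.299 = 1585
15–29: 23000 * 0.958 = 22034
30–44: 17300 * 0.956 = 16539
45+: 5300 * 0.916 + 13100 * 0.626 = 4855 + 8201 = 13056
Giving 1585 / 22034 / 16539 / 13056.
Period 2.
Births: 16539 * 0.299 = 4945
15–29: 1585 * 0.958 = 1518
30–44: 22034 * 0.956 = 21065
45+: 16539 * 0.916 + 13056 * 0.626 = 15150 + 8173 = 23323
Giving 4945 / 1518 / 21065 / 23323.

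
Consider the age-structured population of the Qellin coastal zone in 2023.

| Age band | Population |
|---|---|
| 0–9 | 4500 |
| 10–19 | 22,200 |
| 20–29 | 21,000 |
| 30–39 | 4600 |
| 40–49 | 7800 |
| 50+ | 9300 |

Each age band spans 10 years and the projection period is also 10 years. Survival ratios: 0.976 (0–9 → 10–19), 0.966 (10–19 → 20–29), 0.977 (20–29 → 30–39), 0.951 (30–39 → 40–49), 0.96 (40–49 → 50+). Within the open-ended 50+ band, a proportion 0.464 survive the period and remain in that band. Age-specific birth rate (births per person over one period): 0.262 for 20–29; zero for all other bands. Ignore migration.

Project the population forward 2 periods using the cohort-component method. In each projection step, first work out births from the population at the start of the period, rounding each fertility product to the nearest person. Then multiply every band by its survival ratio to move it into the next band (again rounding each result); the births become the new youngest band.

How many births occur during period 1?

— Period 1 —
Births: 21000 * 0.262 = 5502
10–19: 4500 * 0.976 = 4392
20–29: 22200 * 0.966 = 21445
30–39: 21000 * 0.977 = 20517
40–49: 4600 * 0.951 = 4375
50+: 7800 * 0.96 + 9300 * 0.464 = 7488 + 4315 = 11803
Giving 5502 / 4392 / 21445 / 20517 / 4375 / 11803.

5502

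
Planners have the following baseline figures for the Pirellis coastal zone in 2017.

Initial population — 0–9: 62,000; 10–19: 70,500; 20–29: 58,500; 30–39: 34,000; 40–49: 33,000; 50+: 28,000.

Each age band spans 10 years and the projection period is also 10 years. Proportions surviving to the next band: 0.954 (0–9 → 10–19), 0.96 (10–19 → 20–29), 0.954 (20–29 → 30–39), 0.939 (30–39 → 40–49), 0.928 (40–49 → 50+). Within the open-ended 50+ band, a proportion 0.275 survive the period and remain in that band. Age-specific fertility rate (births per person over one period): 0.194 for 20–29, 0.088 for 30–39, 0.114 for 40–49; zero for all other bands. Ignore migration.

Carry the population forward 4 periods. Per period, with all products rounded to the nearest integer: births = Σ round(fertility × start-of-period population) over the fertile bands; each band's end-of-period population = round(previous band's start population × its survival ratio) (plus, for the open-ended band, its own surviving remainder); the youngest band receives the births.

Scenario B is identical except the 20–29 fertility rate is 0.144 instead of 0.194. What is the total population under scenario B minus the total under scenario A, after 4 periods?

Call the groups 1 to 6, youngest first.
After projecting period 1:
Births: 58500 * 0.194 = 11349  |  34000 * 0.088 = 2992  |  33000 * 0.114 = 3762 ⇒ total 18103
Group 2: 62000 * 0.954 = 59148
Group 3: 70500 * 0.96 = 67680
Group 4: 58500 * 0.954 = 55809
Group 5: 34000 * 0.939 = 31926
Group 6: 33000 * 0.928 + 28000 * 0.275 = 30624 + 7700 = 38324
End of period: [18103, 59148, 67680, 55809, 31926, 38324]
After projecting period 2:
Births: 67680 * 0.194 = 13130  |  55809 * 0.088 = 4911  |  31926 * 0.114 = 3640 ⇒ total 21681
Group 2: 18103 * 0.954 = 17270
Group 3: 59148 * 0.96 = 56782
Group 4: 67680 * 0.954 = 64567
Group 5: 55809 * 0.939 = 52405
Group 6: 31926 * 0.928 + 38324 * 0.275 = 29627 + 10539 = 40166
End of period: [21681, 17270, 56782, 64567, 52405, 40166]
After projecting period 3:
Births: 56782 * 0.194 = 11016  |  64567 * 0.088 = 5682  |  52405 * 0.114 = 5974 ⇒ total 22672
Group 2: 21681 * 0.954 = 20684
Group 3: 17270 * 0.96 = 16579
Group 4: 56782 * 0.954 = 54170
Group 5: 64567 * 0.939 = 60628
Group 6: 52405 * 0.928 + 40166 * 0.275 = 48632 + 11046 = 59678
End of period: [22672, 20684, 16579, 54170, 60628, 59678]
After projecting period 4:
Births: 16579 * 0.194 = 3216  |  54170 * 0.088 = 4767  |  60628 * 0.114 = 6912 ⇒ total 14895
Group 2: 22672 * 0.954 = 21629
Group 3: 20684 * 0.96 = 19857
Group 4: 16579 * 0.954 = 15816
Group 5: 54170 * 0.939 = 50866
Group 6: 60628 * 0.928 + 59678 * 0.275 = 56263 + 16411 = 72674
End of period: [14895, 21629, 19857, 15816, 50866, 72674]
Scenario A total after 4 periods: 195737
Scenario B projection —
After projecting period 1:
Births: 58500 * 0.144 = 8424  |  34000 * 0.088 = 2992  |  33000 * 0.114 = 3762 ⇒ total 15178
Group 2: 62000 * 0.954 = 59148
Group 3: 70500 * 0.96 = 67680
Group 4: 58500 * 0.954 = 55809
Group 5: 34000 * 0.939 = 31926
Group 6: 33000 * 0.928 + 28000 * 0.275 = 30624 + 7700 = 38324
End of period: [15178, 59148, 67680, 55809, 31926, 38324]
After projecting period 2:
Births: 67680 * 0.144 = 9746  |  55809 * 0.088 = 4911  |  31926 * 0.114 = 3640 ⇒ total 18297
Group 2: 15178 * 0.954 = 14480
Group 3: 59148 * 0.96 = 56782
Group 4: 67680 * 0.954 = 64567
Group 5: 55809 * 0.939 = 52405
Group 6: 31926 * 0.928 + 38324 * 0.275 = 29627 + 10539 = 40166
End of period: [18297, 14480, 56782, 64567, 52405, 40166]
After projecting period 3:
Births: 56782 * 0.144 = 8177  |  64567 * 0.088 = 5682  |  52405 * 0.114 = 5974 ⇒ total 19833
Group 2: 18297 * 0.954 = 17455
Group 3: 14480 * 0.96 = 13901
Group 4: 56782 * 0.954 = 54170
Group 5: 64567 * 0.939 = 60628
Group 6: 52405 * 0.928 + 40166 * 0.275 = 48632 + 11046 = 59678
End of period: [19833, 17455, 13901, 54170, 60628, 59678]
After projecting period 4:
Births: 13901 * 0.144 = 2002  |  54170 * 0.088 = 4767  |  60628 * 0.114 = 6912 ⇒ total 13681
Group 2: 19833 * 0.954 = 18921
Group 3: 17455 * 0.96 = 16757
Group 4: 13901 * 0.954 = 13262
Group 5: 54170 * 0.939 = 50866
Group 6: 60628 * 0.928 + 59678 * 0.275 = 56263 + 16411 = 72674
End of period: [13681, 18921, 16757, 13262, 50866, 72674]
Scenario B total after 4 periods: 186161
Difference B − A = 186161 − 195737 = -9576

-9576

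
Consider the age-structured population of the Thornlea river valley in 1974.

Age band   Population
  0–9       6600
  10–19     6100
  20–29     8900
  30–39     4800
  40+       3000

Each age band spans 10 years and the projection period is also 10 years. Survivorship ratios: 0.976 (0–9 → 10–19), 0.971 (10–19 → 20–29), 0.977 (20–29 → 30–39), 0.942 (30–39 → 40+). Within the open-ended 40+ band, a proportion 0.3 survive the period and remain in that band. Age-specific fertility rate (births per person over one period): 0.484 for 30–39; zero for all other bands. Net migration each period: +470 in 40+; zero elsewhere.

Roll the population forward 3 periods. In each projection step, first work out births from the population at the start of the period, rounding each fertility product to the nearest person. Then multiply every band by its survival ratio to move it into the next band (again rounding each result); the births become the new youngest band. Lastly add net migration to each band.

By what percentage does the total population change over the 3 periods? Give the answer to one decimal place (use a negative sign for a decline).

After projecting period 1:
Births: 4800 * 0.484 = 2323
10–19: 6600 * 0.976 = 6442
20–29: 6100 * 0.971 = 5923
30–39: 8900 * 0.977 = 8695
40+: 4800 * 0.942 + 3000 * 0.3 = 4522 + 900 = 5422
Net migration: 40+ + 470 → 5892
End of period: [2323, 6442, 5923, 8695, 5892]
After projecting period 2:
Births: 8695 * 0.484 = 4208
10–19: 2323 * 0.976 = 2267
20–29: 6442 * 0.971 = 6255
30–39: 5923 * 0.977 = 5787
40+: 8695 * 0.942 + 5892 * 0.3 = 8191 + 1768 = 9959
Net migration: 40+ + 470 → 10429
End of period: [4208, 2267, 6255, 5787, 10429]
After projecting period 3:
Births: 5787 * 0.484 = 2801
10–19: 4208 * 0.976 = 4107
20–29: 2267 * 0.971 = 2201
30–39: 6255 * 0.977 = 6111
40+: 5787 * 0.942 + 10429 * 0.3 = 5451 + 3129 = 8580
Net migration: 40+ + 470 → 9050
End of period: [2801, 4107, 2201, 6111, 9050]
Total: 29400 → 24270; change = -5130; percentage change = -17.4%

-17.4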